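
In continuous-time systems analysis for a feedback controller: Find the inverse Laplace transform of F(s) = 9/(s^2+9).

Standard pair: w/(s^2+w^2) <-> sin(wt)*u(t)
Recognize w^2 = 9, so w = 3; numerator 9 = 3*3.
f(t) = 3*sin(3t)*u(t)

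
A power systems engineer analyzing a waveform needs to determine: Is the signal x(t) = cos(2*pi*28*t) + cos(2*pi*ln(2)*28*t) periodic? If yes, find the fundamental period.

f1 = 28 Hz, f2 = 28*ln(2) Hz
Ratio f2/f1 = ln(2), which is irrational.
Since the frequency ratio is irrational, no common period exists.
The signal is not periodic.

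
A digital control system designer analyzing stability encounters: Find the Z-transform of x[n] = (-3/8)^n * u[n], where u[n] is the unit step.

The Z-transform of a^n * u[n] is z/(z-a) for |z| > |a|.
Here a = -3/8, so X(z) = z/(z - (-3/8)) = 8z/(8z + 3)
ROC: |z| > 3/8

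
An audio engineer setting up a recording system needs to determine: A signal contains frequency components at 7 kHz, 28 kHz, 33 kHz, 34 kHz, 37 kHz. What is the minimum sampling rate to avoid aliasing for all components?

The highest frequency component is f_max = 37 kHz.
Nyquist rate = 2 * f_max = 2 * 37 kHz = 74 kHz.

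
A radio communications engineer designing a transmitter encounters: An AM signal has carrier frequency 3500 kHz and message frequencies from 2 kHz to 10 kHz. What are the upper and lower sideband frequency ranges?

Upper sideband (USB) = fc + [fm_low, fm_high] = 3500 + [2, 10] = [3502, 3510] kHz
Lower sideband (LSB) = fc - [fm_high, fm_low] = 3500 - [10, 2] = [3490, 3498] kHz
Total occupied spectrum: 3490 kHz to 3510 kHz (plus carrier at 3500 kHz)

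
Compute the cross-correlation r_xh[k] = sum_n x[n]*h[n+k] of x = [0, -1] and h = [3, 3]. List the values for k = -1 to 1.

Both sequences indexed from 0 and zero outside their support.
Lags with overlap: k = -1 to 1.
  r_xh[-1] = x[1]*h[0] = -3
  r_xh[0] = x[0]*h[0] + x[1]*h[1] = -3
  r_xh[1] = x[0]*h[1] = 0
r_xh = [-3, -3, 0] (for k = -1, ..., 1)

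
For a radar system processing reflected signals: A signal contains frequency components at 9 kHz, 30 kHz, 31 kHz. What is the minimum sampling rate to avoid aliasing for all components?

The highest frequency component is f_max = 31 kHz.
Nyquist rate = 2 * f_max = 2 * 31 kHz = 62 kHz.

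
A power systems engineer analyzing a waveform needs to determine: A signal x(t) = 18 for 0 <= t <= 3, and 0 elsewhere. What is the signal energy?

Energy = integral of |x(t)|^2 dt over the signal duration
= 18^2 * 3 = 324 * 3 = 972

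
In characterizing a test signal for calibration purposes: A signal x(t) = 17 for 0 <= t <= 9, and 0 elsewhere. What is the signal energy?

Energy = integral of |x(t)|^2 dt over the signal duration
= 17^2 * 9 = 289 * 9 = 2601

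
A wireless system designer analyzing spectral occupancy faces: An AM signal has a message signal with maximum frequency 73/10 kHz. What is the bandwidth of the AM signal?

In AM (double-sideband), the bandwidth is twice the message frequency.
BW = 2 * f_m = 2 * 73/10 kHz = 73/5 kHz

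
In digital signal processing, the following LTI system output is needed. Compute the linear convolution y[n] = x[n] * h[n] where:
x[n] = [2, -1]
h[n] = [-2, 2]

y[n] = sum_k x[k]*h[n-k]. Output length = len(x) + len(h) - 1 = 2 + 2 - 1 = 3.
y[0] = 2*-2 = -4
y[1] = -1*-2 + 2*2 = 6
y[2] = -1*2 = -2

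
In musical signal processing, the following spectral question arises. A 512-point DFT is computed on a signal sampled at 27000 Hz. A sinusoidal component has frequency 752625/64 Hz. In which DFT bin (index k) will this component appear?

DFT frequency resolution = f_s/N = 27000/512 = 3375/64 Hz
Bin index k = f_signal / resolution = 752625/64 / 3375/64 = 223
The signal frequency 752625/64 Hz falls in DFT bin k = 223.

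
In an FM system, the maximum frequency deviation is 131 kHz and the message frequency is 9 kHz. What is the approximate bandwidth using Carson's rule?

Carson's rule: BW = 2*(delta_f + f_m)
= 2*(131 + 9) kHz = 280 kHz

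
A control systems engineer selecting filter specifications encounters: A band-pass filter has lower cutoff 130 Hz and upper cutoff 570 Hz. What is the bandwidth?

Bandwidth = f_high - f_low
= 570 Hz - 130 Hz = 440 Hz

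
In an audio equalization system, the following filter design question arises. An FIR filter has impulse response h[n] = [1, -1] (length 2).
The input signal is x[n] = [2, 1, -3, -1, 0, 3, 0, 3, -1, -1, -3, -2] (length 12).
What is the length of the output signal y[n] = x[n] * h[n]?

For linear convolution, the output length is:
len(y) = len(x) + len(h) - 1 = 12 + 2 - 1 = 13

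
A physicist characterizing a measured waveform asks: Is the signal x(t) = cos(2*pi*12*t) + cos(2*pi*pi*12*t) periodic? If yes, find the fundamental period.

f1 = 12 Hz, f2 = 12*pi Hz
Ratio f2/f1 = pi, which is irrational.
Since the frequency ratio is irrational, no common period exists.
The signal is not periodic.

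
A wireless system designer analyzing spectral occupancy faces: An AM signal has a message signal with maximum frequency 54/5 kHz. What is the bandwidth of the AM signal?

In AM (double-sideband), the bandwidth is twice the message frequency.
BW = 2 * f_m = 2 * 54/5 kHz = 108/5 kHz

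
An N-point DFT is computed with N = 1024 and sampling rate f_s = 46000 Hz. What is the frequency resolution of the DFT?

DFT frequency resolution = f_s / N
= 46000 / 1024 = 2875/64 Hz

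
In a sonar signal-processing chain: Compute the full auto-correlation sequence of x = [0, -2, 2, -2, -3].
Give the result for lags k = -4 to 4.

r_xx[k] = sum_m x[m]*x[m+k], indexed from 0, for k = -4 to 4:
  r_xx[-4] = x[4]*x[0] = 0
  r_xx[-3] = x[3]*x[0] + x[4]*x[1] = 6
  r_xx[-2] = x[2]*x[0] + x[3]*x[1] + x[4]*x[2] = -2
  r_xx[-1] = x[1]*x[0] + x[2]*x[1] + x[3]*x[2] + x[4]*x[3] = -2
  r_xx[0] = x[0]*x[0] + x[1]*x[1] + x[2]*x[2] + x[3]*x[3] + x[4]*x[4] = 21
  r_xx[1] = x[0]*x[1] + x[1]*x[2] + x[2]*x[3] + x[3]*x[4] = -2
  r_xx[2] = x[0]*x[2] + x[1]*x[3] + x[2]*x[4] = -2
  r_xx[3] = x[0]*x[3] + x[1]*x[4] = 6
  r_xx[4] = x[0]*x[4] = 0
r_xx = [0, 6, -2, -2, 21, -2, -2, 6, 0]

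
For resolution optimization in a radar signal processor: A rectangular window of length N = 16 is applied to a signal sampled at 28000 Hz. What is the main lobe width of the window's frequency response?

For a rectangular window of length N,
the main lobe width in frequency is 2*f_s/N.
= 2*28000/16 = 3500 Hz
This determines the minimum frequency separation for resolving two sinusoids.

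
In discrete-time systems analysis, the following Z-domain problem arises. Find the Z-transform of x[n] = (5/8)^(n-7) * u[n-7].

Time-shifting property: if X(z) = Z{x[n]}, then Z{x[n-d]} = z^(-d) * X(z)
X(z) = z/(z - 5/8) for x[n] = (5/8)^n * u[n]
Z{x[n-7]} = z^(-7) * z/(z - 5/8) = z^(-6)/(z - 5/8)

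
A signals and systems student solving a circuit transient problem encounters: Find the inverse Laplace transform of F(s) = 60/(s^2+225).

Standard pair: w/(s^2+w^2) <-> sin(wt)*u(t)
Recognize w^2 = 225, so w = 15; numerator 60 = 4*15.
f(t) = 4*sin(15t)*u(t)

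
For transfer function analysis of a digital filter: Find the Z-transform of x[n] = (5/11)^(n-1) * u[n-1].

Time-shifting property: if X(z) = Z{x[n]}, then Z{x[n-d]} = z^(-d) * X(z)
X(z) = z/(z - 5/11) for x[n] = (5/11)^n * u[n]
Z{x[n-1]} = z^(-1) * z/(z - 5/11) = 1/(z - 5/11)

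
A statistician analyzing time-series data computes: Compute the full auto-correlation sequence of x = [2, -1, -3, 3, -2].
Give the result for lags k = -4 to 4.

r_xx[k] = sum_m x[m]*x[m+k], indexed from 0, for k = -4 to 4:
  r_xx[-4] = x[4]*x[0] = -4
  r_xx[-3] = x[3]*x[0] + x[4]*x[1] = 8
  r_xx[-2] = x[2]*x[0] + x[3]*x[1] + x[4]*x[2] = -3
  r_xx[-1] = x[1]*x[0] + x[2]*x[1] + x[3]*x[2] + x[4]*x[3] = -14
  r_xx[0] = x[0]*x[0] + x[1]*x[1] + x[2]*x[2] + x[3]*x[3] + x[4]*x[4] = 27
  r_xx[1] = x[0]*x[1] + x[1]*x[2] + x[2]*x[3] + x[3]*x[4] = -14
  r_xx[2] = x[0]*x[2] + x[1]*x[3] + x[2]*x[4] = -3
  r_xx[3] = x[0]*x[3] + x[1]*x[4] = 8
  r_xx[4] = x[0]*x[4] = -4
r_xx = [-4, 8, -3, -14, 27, -14, -3, 8, -4]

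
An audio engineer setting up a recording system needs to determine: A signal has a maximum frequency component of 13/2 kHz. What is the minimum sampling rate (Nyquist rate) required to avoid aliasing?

By the Nyquist-Shannon sampling theorem,
the minimum sampling rate (Nyquist rate) must be at least 2 * f_max.
Nyquist rate = 2 * 13/2 kHz = 13 kHz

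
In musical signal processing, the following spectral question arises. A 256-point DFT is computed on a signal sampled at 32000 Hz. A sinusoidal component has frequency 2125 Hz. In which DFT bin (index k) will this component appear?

DFT frequency resolution = f_s/N = 32000/256 = 125 Hz
Bin index k = f_signal / resolution = 2125 / 125 = 17
The signal frequency 2125 Hz falls in DFT bin k = 17.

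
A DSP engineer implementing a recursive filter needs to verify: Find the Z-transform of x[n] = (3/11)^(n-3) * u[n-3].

Time-shifting property: if X(z) = Z{x[n]}, then Z{x[n-d]} = z^(-d) * X(z)
X(z) = z/(z - 3/11) for x[n] = (3/11)^n * u[n]
Z{x[n-3]} = z^(-3) * z/(z - 3/11) = z^(-2)/(z - 3/11)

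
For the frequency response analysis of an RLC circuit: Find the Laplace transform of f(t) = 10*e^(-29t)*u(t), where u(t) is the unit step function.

Standard Laplace transform pair:
e^(-at)*u(t) <-> 1/(s+a)
With a = 29: L{10*e^(-29t)*u(t)} = 10/(s+29), ROC: Re(s) > -29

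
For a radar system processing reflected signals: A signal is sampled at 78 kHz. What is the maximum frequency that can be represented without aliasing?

The maximum frequency that can be represented without aliasing
is the Nyquist frequency: f_max = f_s / 2 = 78 kHz / 2 = 39 kHz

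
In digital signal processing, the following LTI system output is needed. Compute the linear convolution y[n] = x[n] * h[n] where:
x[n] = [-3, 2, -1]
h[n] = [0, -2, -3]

y[n] = sum_k x[k]*h[n-k]. Output length = len(x) + len(h) - 1 = 3 + 3 - 1 = 5.
y[0] = -3*0 = 0
y[1] = 2*0 + -3*-2 = 6
y[2] = -1*0 + 2*-2 + -3*-3 = 5
y[3] = -1*-2 + 2*-3 = -4
y[4] = -1*-3 = 3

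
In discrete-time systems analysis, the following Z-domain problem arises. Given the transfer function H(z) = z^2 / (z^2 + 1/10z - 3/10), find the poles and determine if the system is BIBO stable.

Poles are roots of the denominator: z^2 + 1/10z - 3/10 = 0.
Quadratic formula: z = [-(1/10) +/- sqrt((1/10)^2 - 4*(-3/10))] / 2
Discriminant = 1/100 + 6/5 = 121/100; sqrt = 11/10.
z = (-1/10 +/- 11/10) / 2 => z = 1/2 or z = -3/5.
|p1| = 1/2, |p2| = 3/5.
For BIBO stability, all poles must lie inside the unit circle (|p| < 1).
System is STABLE since both |p| < 1.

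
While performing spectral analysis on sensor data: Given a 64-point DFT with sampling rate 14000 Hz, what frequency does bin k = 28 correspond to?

The frequency of DFT bin k is: f_k = k * f_s / N
f_28 = 28 * 14000 / 64 = 6125 Hz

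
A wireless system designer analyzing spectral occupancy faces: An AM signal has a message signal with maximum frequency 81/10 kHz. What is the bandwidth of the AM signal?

In AM (double-sideband), the bandwidth is twice the message frequency.
BW = 2 * f_m = 2 * 81/10 kHz = 81/5 kHz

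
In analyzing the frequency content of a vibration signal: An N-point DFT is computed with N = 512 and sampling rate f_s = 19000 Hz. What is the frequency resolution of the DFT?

DFT frequency resolution = f_s / N
= 19000 / 512 = 2375/64 Hz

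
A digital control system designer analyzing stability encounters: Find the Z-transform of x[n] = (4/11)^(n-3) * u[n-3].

Time-shifting property: if X(z) = Z{x[n]}, then Z{x[n-d]} = z^(-d) * X(z)
X(z) = z/(z - 4/11) for x[n] = (4/11)^n * u[n]
Z{x[n-3]} = z^(-3) * z/(z - 4/11) = z^(-2)/(z - 4/11)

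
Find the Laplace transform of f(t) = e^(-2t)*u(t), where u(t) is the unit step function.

Standard Laplace transform pair:
e^(-at)*u(t) <-> 1/(s+a)
With a = 2: L{e^(-2t)*u(t)} = 1/(s+2), ROC: Re(s) > -2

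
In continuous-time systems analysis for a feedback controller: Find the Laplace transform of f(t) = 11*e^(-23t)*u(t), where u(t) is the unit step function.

Standard Laplace transform pair:
e^(-at)*u(t) <-> 1/(s+a)
With a = 23: L{11*e^(-23t)*u(t)} = 11/(s+23), ROC: Re(s) > -23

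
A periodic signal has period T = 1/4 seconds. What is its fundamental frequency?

The fundamental frequency is the reciprocal of the period.
f = 1/T = 1/(1/4) = 4 Hz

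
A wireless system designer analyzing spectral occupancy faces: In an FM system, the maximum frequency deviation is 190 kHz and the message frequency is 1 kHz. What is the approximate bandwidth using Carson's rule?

Carson's rule: BW = 2*(delta_f + f_m)
= 2*(190 + 1) kHz = 382 kHz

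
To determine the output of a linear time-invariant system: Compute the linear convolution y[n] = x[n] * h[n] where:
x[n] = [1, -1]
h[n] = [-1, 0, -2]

y[n] = sum_k x[k]*h[n-k]. Output length = len(x) + len(h) - 1 = 2 + 3 - 1 = 4.
y[0] = 1*-1 = -1
y[1] = -1*-1 + 1*0 = 1
y[2] = -1*0 + 1*-2 = -2
y[3] = -1*-2 = 2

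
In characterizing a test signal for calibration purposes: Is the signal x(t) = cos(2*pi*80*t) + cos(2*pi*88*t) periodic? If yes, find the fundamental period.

f1 = 80 Hz, f2 = 88 Hz
Period T1 = 1/80, T2 = 1/88
Ratio T1/T2 = 88/80, which is rational.
The signal is periodic with fundamental period T = 1/GCD(80,88) = 1/8 s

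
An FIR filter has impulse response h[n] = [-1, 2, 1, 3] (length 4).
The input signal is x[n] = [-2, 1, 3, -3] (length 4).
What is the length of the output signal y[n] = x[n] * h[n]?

For linear convolution, the output length is:
len(y) = len(x) + len(h) - 1 = 4 + 4 - 1 = 7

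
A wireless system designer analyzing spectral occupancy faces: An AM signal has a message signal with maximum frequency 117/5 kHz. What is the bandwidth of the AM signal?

In AM (double-sideband), the bandwidth is twice the message frequency.
BW = 2 * f_m = 2 * 117/5 kHz = 234/5 kHz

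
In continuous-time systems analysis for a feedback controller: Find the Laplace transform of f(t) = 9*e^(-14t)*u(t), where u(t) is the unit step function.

Standard Laplace transform pair:
e^(-at)*u(t) <-> 1/(s+a)
With a = 14: L{9*e^(-14t)*u(t)} = 9/(s+14), ROC: Re(s) > -14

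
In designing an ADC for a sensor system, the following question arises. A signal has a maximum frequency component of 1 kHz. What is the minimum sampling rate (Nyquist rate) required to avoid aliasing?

By the Nyquist-Shannon sampling theorem,
the minimum sampling rate (Nyquist rate) must be at least 2 * f_max.
Nyquist rate = 2 * 1 kHz = 2 kHz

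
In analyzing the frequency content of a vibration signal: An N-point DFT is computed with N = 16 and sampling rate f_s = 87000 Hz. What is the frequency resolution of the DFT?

DFT frequency resolution = f_s / N
= 87000 / 16 = 10875/2 Hz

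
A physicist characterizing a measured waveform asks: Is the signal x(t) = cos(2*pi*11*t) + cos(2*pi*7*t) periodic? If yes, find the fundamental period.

f1 = 11 Hz, f2 = 7 Hz
Period T1 = 1/11, T2 = 1/7
Ratio T1/T2 = 7/11, which is rational.
The signal is periodic with fundamental period T = 1/GCD(11,7) = 1 s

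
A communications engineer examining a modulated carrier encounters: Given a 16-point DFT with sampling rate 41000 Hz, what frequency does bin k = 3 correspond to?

The frequency of DFT bin k is: f_k = k * f_s / N
f_3 = 3 * 41000 / 16 = 15375/2 Hz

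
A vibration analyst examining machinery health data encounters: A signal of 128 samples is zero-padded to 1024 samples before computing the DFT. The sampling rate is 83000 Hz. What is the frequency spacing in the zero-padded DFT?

Original DFT: N = 128, resolution = f_s/N = 83000/128 = 10375/16 Hz
Zero-padded DFT: N = 1024, resolution = f_s/N = 83000/1024 = 10375/128 Hz
Zero-padding interpolates the spectrum (finer frequency grid)
but does NOT improve the true spectral resolution (ability to resolve close frequencies).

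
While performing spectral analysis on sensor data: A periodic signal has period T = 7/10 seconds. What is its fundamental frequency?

The fundamental frequency is the reciprocal of the period.
f = 1/T = 1/(7/10) = 10/7 Hz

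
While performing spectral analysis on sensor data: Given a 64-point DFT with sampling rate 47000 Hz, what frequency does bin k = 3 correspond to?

The frequency of DFT bin k is: f_k = k * f_s / N
f_3 = 3 * 47000 / 64 = 17625/8 Hz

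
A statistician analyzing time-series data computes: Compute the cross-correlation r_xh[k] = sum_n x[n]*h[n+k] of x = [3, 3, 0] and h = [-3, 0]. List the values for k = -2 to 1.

Both sequences indexed from 0 and zero outside their support.
Lags with overlap: k = -2 to 1.
  r_xh[-2] = x[2]*h[0] = 0
  r_xh[-1] = x[1]*h[0] + x[2]*h[1] = -9
  r_xh[0] = x[0]*h[0] + x[1]*h[1] = -9
  r_xh[1] = x[0]*h[1] = 0
r_xh = [0, -9, -9, 0] (for k = -2, ..., 1)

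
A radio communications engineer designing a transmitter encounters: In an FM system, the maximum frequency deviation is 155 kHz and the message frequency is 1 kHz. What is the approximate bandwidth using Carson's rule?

Carson's rule: BW = 2*(delta_f + f_m)
= 2*(155 + 1) kHz = 312 kHz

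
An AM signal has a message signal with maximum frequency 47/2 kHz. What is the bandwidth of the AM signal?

In AM (double-sideband), the bandwidth is twice the message frequency.
BW = 2 * f_m = 2 * 47/2 kHz = 47 kHz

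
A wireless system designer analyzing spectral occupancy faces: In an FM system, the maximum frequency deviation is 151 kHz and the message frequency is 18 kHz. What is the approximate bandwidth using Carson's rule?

Carson's rule: BW = 2*(delta_f + f_m)
= 2*(151 + 18) kHz = 338 kHz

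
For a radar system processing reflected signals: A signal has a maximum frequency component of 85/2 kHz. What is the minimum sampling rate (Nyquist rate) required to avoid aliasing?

By the Nyquist-Shannon sampling theorem,
the minimum sampling rate (Nyquist rate) must be at least 2 * f_max.
Nyquist rate = 2 * 85/2 kHz = 85 kHz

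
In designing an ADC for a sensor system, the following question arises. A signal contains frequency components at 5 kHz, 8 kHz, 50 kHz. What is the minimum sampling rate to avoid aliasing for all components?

The highest frequency component is f_max = 50 kHz.
Nyquist rate = 2 * f_max = 2 * 50 kHz = 100 kHz.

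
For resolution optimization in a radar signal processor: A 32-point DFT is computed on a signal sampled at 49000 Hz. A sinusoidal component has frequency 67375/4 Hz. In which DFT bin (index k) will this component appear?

DFT frequency resolution = f_s/N = 49000/32 = 6125/4 Hz
Bin index k = f_signal / resolution = 67375/4 / 6125/4 = 11
The signal frequency 67375/4 Hz falls in DFT bin k = 11.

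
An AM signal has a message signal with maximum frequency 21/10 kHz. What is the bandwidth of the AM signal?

In AM (double-sideband), the bandwidth is twice the message frequency.
BW = 2 * f_m = 2 * 21/10 kHz = 21/5 kHz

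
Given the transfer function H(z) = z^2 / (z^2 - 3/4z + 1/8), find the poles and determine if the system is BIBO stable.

Poles are roots of the denominator: z^2 - 3/4z + 1/8 = 0.
Quadratic formula: z = [-(-3/4) +/- sqrt((-3/4)^2 - 4*(1/8))] / 2
Discriminant = 9/16 - 1/2 = 1/16; sqrt = 1/4.
z = (3/4 +/- 1/4) / 2 => z = 1/2 or z = 1/4.
|p1| = 1/2, |p2| = 1/4.
For BIBO stability, all poles must lie inside the unit circle (|p| < 1).
System is STABLE since both |p| < 1.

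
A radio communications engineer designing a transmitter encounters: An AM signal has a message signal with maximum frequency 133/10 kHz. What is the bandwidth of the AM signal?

In AM (double-sideband), the bandwidth is twice the message frequency.
BW = 2 * f_m = 2 * 133/10 kHz = 133/5 kHz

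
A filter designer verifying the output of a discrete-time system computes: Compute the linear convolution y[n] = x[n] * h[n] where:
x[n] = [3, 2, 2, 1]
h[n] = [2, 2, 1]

y[n] = sum_k x[k]*h[n-k]. Output length = len(x) + len(h) - 1 = 4 + 3 - 1 = 6.
y[0] = 3*2 = 6
y[1] = 2*2 + 3*2 = 10
y[2] = 2*2 + 2*2 + 3*1 = 11
y[3] = 1*2 + 2*2 + 2*1 = 8
y[4] = 1*2 + 2*1 = 4
y[5] = 1*1 = 1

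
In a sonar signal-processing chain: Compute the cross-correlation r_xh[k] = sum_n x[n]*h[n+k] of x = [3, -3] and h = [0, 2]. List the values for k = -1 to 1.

Both sequences indexed from 0 and zero outside their support.
Lags with overlap: k = -1 to 1.
  r_xh[-1] = x[1]*h[0] = 0
  r_xh[0] = x[0]*h[0] + x[1]*h[1] = -6
  r_xh[1] = x[0]*h[1] = 6
r_xh = [0, -6, 6] (for k = -1, ..., 1)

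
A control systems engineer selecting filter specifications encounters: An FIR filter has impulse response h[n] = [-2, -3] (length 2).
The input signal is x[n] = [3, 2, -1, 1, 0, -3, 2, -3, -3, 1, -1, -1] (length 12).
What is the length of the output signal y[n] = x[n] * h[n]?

For linear convolution, the output length is:
len(y) = len(x) + len(h) - 1 = 12 + 2 - 1 = 13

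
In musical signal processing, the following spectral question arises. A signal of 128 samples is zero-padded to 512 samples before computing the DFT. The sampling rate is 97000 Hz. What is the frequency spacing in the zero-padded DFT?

Original DFT: N = 128, resolution = f_s/N = 97000/128 = 12125/16 Hz
Zero-padded DFT: N = 512, resolution = f_s/N = 97000/512 = 12125/64 Hz
Zero-padding interpolates the spectrum (finer frequency grid)
but does NOT improve the true spectral resolution (ability to resolve close frequencies).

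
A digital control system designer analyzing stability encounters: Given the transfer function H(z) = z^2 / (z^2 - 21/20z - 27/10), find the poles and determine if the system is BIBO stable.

Poles are roots of the denominator: z^2 - 21/20z - 27/10 = 0.
Quadratic formula: z = [-(-21/20) +/- sqrt((-21/20)^2 - 4*(-27/10))] / 2
Discriminant = 441/400 + 54/5 = 4761/400; sqrt = 69/20.
z = (21/20 +/- 69/20) / 2 => z = 9/4 or z = -6/5.
|p1| = 9/4, |p2| = 6/5.
For BIBO stability, all poles must lie inside the unit circle (|p| < 1).
System is UNSTABLE since at least one |p| >= 1.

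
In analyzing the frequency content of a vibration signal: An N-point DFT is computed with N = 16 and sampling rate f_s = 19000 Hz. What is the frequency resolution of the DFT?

DFT frequency resolution = f_s / N
= 19000 / 16 = 2375/2 Hz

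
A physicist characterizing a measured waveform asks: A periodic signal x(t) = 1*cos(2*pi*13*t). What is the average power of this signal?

Average power of A*cos(wt) is A^2/2.
P = 1^2 / 2 = 1/2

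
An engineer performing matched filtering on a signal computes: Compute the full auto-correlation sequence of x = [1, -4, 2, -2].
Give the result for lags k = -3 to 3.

r_xx[k] = sum_m x[m]*x[m+k], indexed from 0, for k = -3 to 3:
  r_xx[-3] = x[3]*x[0] = -2
  r_xx[-2] = x[2]*x[0] + x[3]*x[1] = 10
  r_xx[-1] = x[1]*x[0] + x[2]*x[1] + x[3]*x[2] = -16
  r_xx[0] = x[0]*x[0] + x[1]*x[1] + x[2]*x[2] + x[3]*x[3] = 25
  r_xx[1] = x[0]*x[1] + x[1]*x[2] + x[2]*x[3] = -16
  r_xx[2] = x[0]*x[2] + x[1]*x[3] = 10
  r_xx[3] = x[0]*x[3] = -2
r_xx = [-2, 10, -16, 25, -16, 10, -2]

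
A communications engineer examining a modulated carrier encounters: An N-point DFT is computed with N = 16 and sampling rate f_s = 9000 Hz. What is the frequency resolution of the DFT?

DFT frequency resolution = f_s / N
= 9000 / 16 = 1125/2 Hz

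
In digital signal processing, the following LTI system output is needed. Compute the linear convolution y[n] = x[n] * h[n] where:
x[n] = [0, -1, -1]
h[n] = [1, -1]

y[n] = sum_k x[k]*h[n-k]. Output length = len(x) + len(h) - 1 = 3 + 2 - 1 = 4.
y[0] = 0*1 = 0
y[1] = -1*1 + 0*-1 = -1
y[2] = -1*1 + -1*-1 = 0
y[3] = -1*-1 = 1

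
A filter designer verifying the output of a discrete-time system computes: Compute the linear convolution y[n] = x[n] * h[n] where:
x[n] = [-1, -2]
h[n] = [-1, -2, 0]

y[n] = sum_k x[k]*h[n-k]. Output length = len(x) + len(h) - 1 = 2 + 3 - 1 = 4.
y[0] = -1*-1 = 1
y[1] = -2*-1 + -1*-2 = 4
y[2] = -2*-2 + -1*0 = 4
y[3] = -2*0 = 0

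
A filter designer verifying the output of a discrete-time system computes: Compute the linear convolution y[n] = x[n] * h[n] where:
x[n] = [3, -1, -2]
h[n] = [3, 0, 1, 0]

y[n] = sum_k x[k]*h[n-k]. Output length = len(x) + len(h) - 1 = 3 + 4 - 1 = 6.
y[0] = 3*3 = 9
y[1] = -1*3 + 3*0 = -3
y[2] = -2*3 + -1*0 + 3*1 = -3
y[3] = -2*0 + -1*1 + 3*0 = -1
y[4] = -2*1 + -1*0 = -2
y[5] = -2*0 = 0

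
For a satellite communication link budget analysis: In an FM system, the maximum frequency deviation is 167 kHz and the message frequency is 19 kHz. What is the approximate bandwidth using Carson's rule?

Carson's rule: BW = 2*(delta_f + f_m)
= 2*(167 + 19) kHz = 372 kHz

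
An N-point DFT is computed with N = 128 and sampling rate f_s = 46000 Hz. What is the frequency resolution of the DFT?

DFT frequency resolution = f_s / N
= 46000 / 128 = 2875/8 Hz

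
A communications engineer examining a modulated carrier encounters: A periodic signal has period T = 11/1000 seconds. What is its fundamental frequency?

The fundamental frequency is the reciprocal of the period.
f = 1/T = 1/(11/1000) = 1000/11 Hz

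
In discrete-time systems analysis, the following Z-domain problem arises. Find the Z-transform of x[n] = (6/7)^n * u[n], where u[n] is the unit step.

The Z-transform of a^n * u[n] is z/(z-a) for |z| > |a|.
Here a = 6/7, so X(z) = z/(z - (6/7)) = 7z/(7z - 6)
ROC: |z| > 6/7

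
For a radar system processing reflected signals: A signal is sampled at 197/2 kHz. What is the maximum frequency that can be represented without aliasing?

The maximum frequency that can be represented without aliasing
is the Nyquist frequency: f_max = f_s / 2 = 197/2 kHz / 2 = 197/4 kHz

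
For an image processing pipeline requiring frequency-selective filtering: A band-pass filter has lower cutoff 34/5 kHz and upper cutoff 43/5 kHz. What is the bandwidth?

Bandwidth = f_high - f_low
= 43/5 kHz - 34/5 kHz = 9/5 kHz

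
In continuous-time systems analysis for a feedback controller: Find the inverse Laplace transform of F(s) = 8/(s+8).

Standard pair: k/(s+a) <-> k*e^(-at)*u(t)
With k=8, a=8: f(t) = 8*e^(-8t)*u(t)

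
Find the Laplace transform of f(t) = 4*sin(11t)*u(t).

Standard pair: sin(wt)*u(t) <-> w/(s^2+w^2)
With w = 11: L{4*sin(11t)*u(t)} = 44/(s^2+121)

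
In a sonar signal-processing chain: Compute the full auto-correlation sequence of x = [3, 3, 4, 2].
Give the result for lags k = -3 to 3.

r_xx[k] = sum_m x[m]*x[m+k], indexed from 0, for k = -3 to 3:
  r_xx[-3] = x[3]*x[0] = 6
  r_xx[-2] = x[2]*x[0] + x[3]*x[1] = 18
  r_xx[-1] = x[1]*x[0] + x[2]*x[1] + x[3]*x[2] = 29
  r_xx[0] = x[0]*x[0] + x[1]*x[1] + x[2]*x[2] + x[3]*x[3] = 38
  r_xx[1] = x[0]*x[1] + x[1]*x[2] + x[2]*x[3] = 29
  r_xx[2] = x[0]*x[2] + x[1]*x[3] = 18
  r_xx[3] = x[0]*x[3] = 6
r_xx = [6, 18, 29, 38, 29, 18, 6]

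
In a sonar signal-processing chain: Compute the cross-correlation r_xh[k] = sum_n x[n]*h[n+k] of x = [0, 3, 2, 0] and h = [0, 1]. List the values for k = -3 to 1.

Both sequences indexed from 0 and zero outside their support.
Lags with overlap: k = -3 to 1.
  r_xh[-3] = x[3]*h[0] = 0
  r_xh[-2] = x[2]*h[0] + x[3]*h[1] = 0
  r_xh[-1] = x[1]*h[0] + x[2]*h[1] = 2
  r_xh[0] = x[0]*h[0] + x[1]*h[1] = 3
  r_xh[1] = x[0]*h[1] = 0
r_xh = [0, 0, 2, 3, 0] (for k = -3, ..., 1)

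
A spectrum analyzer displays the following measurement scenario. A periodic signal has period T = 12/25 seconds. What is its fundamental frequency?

The fundamental frequency is the reciprocal of the period.
f = 1/T = 1/(12/25) = 25/12 Hz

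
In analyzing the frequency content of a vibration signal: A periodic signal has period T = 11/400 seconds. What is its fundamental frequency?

The fundamental frequency is the reciprocal of the period.
f = 1/T = 1/(11/400) = 400/11 Hz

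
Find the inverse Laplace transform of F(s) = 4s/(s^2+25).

Standard pair: s/(s^2+w^2) <-> cos(wt)*u(t)
With k=4, w=5: f(t) = 4*cos(5t)*u(t)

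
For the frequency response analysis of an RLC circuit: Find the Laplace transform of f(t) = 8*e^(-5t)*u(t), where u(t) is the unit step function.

Standard Laplace transform pair:
e^(-at)*u(t) <-> 1/(s+a)
With a = 5: L{8*e^(-5t)*u(t)} = 8/(s+5), ROC: Re(s) > -5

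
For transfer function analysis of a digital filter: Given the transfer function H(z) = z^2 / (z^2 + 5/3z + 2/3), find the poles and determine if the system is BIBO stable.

Poles are roots of the denominator: z^2 + 5/3z + 2/3 = 0.
Quadratic formula: z = [-(5/3) +/- sqrt((5/3)^2 - 4*(2/3))] / 2
Discriminant = 25/9 - 8/3 = 1/9; sqrt = 1/3.
z = (-5/3 +/- 1/3) / 2 => z = -2/3 or z = -1.
|p1| = 1, |p2| = 2/3.
For BIBO stability, all poles must lie inside the unit circle (|p| < 1).
System is UNSTABLE since at least one |p| >= 1.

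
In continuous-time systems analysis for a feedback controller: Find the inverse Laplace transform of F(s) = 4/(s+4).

Standard pair: k/(s+a) <-> k*e^(-at)*u(t)
With k=4, a=4: f(t) = 4*e^(-4t)*u(t)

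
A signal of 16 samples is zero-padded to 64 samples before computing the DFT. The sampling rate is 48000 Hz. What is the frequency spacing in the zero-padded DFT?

Original DFT: N = 16, resolution = f_s/N = 48000/16 = 3000 Hz
Zero-padded DFT: N = 64, resolution = f_s/N = 48000/64 = 750 Hz
Zero-padding interpolates the spectrum (finer frequency grid)
but does NOT improve the true spectral resolution (ability to resolve close frequencies).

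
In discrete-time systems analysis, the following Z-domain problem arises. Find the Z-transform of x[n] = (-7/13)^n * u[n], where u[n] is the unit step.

The Z-transform of a^n * u[n] is z/(z-a) for |z| > |a|.
Here a = -7/13, so X(z) = z/(z - (-7/13)) = 13z/(13z + 7)
ROC: |z| > 7/13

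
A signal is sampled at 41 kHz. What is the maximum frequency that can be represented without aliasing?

The maximum frequency that can be represented without aliasing
is the Nyquist frequency: f_max = f_s / 2 = 41 kHz / 2 = 41/2 kHz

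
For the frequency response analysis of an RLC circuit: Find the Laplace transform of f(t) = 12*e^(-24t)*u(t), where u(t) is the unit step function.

Standard Laplace transform pair:
e^(-at)*u(t) <-> 1/(s+a)
With a = 24: L{12*e^(-24t)*u(t)} = 12/(s+24), ROC: Re(s) > -24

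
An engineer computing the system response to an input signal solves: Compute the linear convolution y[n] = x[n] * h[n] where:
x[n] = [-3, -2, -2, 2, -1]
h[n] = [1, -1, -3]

y[n] = sum_k x[k]*h[n-k]. Output length = len(x) + len(h) - 1 = 5 + 3 - 1 = 7.
y[0] = -3*1 = -3
y[1] = -2*1 + -3*-1 = 1
y[2] = -2*1 + -2*-1 + -3*-3 = 9
y[3] = 2*1 + -2*-1 + -2*-3 = 10
y[4] = -1*1 + 2*-1 + -2*-3 = 3
y[5] = -1*-1 + 2*-3 = -5
y[6] = -1*-3 = 3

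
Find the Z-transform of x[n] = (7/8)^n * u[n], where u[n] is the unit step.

The Z-transform of a^n * u[n] is z/(z-a) for |z| > |a|.
Here a = 7/8, so X(z) = z/(z - (7/8)) = 8z/(8z - 7)
ROC: |z| > 7/8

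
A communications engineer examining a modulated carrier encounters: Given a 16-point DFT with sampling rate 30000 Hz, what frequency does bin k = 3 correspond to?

The frequency of DFT bin k is: f_k = k * f_s / N
f_3 = 3 * 30000 / 16 = 5625 Hz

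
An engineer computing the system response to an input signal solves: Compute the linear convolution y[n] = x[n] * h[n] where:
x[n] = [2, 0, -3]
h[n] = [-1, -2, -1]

y[n] = sum_k x[k]*h[n-k]. Output length = len(x) + len(h) - 1 = 3 + 3 - 1 = 5.
y[0] = 2*-1 = -2
y[1] = 0*-1 + 2*-2 = -4
y[2] = -3*-1 + 0*-2 + 2*-1 = 1
y[3] = -3*-2 + 0*-1 = 6
y[4] = -3*-1 = 3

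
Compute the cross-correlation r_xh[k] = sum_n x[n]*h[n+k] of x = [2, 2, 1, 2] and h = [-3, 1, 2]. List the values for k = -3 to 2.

Both sequences indexed from 0 and zero outside their support.
Lags with overlap: k = -3 to 2.
  r_xh[-3] = x[3]*h[0] = -6
  r_xh[-2] = x[2]*h[0] + x[3]*h[1] = -1
  r_xh[-1] = x[1]*h[0] + x[2]*h[1] + x[3]*h[2] = -1
  r_xh[0] = x[0]*h[0] + x[1]*h[1] + x[2]*h[2] = -2
  r_xh[1] = x[0]*h[1] + x[1]*h[2] = 6
  r_xh[2] = x[0]*h[2] = 4
r_xh = [-6, -1, -1, -2, 6, 4] (for k = -3, ..., 2)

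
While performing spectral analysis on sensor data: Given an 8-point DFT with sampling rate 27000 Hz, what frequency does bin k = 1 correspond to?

The frequency of DFT bin k is: f_k = k * f_s / N
f_1 = 1 * 27000 / 8 = 3375 Hz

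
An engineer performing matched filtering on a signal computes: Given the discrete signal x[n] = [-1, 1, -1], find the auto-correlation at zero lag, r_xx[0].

The auto-correlation at zero lag r_xx[0] equals the signal energy.
r_xx[0] = sum of x[n]^2 = (-1)^2 + 1^2 + (-1)^2
= 1 + 1 + 1 = 3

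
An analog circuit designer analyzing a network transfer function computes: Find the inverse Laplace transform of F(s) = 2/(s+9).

Standard pair: k/(s+a) <-> k*e^(-at)*u(t)
With k=2, a=9: f(t) = 2*e^(-9t)*u(t)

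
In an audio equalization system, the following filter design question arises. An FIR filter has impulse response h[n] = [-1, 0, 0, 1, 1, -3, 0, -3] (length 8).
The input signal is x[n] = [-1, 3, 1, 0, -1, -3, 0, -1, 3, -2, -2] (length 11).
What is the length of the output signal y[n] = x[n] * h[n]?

For linear convolution, the output length is:
len(y) = len(x) + len(h) - 1 = 11 + 8 - 1 = 18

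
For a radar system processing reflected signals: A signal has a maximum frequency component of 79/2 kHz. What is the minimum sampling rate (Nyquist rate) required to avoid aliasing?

By the Nyquist-Shannon sampling theorem,
the minimum sampling rate (Nyquist rate) must be at least 2 * f_max.
Nyquist rate = 2 * 79/2 kHz = 79 kHz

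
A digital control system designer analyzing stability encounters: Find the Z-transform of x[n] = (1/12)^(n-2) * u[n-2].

Time-shifting property: if X(z) = Z{x[n]}, then Z{x[n-d]} = z^(-d) * X(z)
X(z) = z/(z - 1/12) for x[n] = (1/12)^n * u[n]
Z{x[n-2]} = z^(-2) * z/(z - 1/12) = z^(-1)/(z - 1/12)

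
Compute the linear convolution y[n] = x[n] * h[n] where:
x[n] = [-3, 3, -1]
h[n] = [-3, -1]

y[n] = sum_k x[k]*h[n-k]. Output length = len(x) + len(h) - 1 = 3 + 2 - 1 = 4.
y[0] = -3*-3 = 9
y[1] = 3*-3 + -3*-1 = -6
y[2] = -1*-3 + 3*-1 = 0
y[3] = -1*-1 = 1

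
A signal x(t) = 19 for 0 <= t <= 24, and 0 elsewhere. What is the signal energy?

Energy = integral of |x(t)|^2 dt over the signal duration
= 19^2 * 24 = 361 * 24 = 8664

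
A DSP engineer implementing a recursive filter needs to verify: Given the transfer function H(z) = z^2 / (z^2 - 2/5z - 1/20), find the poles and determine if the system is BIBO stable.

Poles are roots of the denominator: z^2 - 2/5z - 1/20 = 0.
Quadratic formula: z = [-(-2/5) +/- sqrt((-2/5)^2 - 4*(-1/20))] / 2
Discriminant = 4/25 + 1/5 = 9/25; sqrt = 3/5.
z = (2/5 +/- 3/5) / 2 => z = 1/2 or z = -1/10.
|p1| = 1/10, |p2| = 1/2.
For BIBO stability, all poles must lie inside the unit circle (|p| < 1).
System is STABLE since both |p| < 1.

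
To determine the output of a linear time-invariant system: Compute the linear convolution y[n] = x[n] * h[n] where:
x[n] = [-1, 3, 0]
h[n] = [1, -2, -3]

y[n] = sum_k x[k]*h[n-k]. Output length = len(x) + len(h) - 1 = 3 + 3 - 1 = 5.
y[0] = -1*1 = -1
y[1] = 3*1 + -1*-2 = 5
y[2] = 0*1 + 3*-2 + -1*-3 = -3
y[3] = 0*-2 + 3*-3 = -9
y[4] = 0*-3 = 0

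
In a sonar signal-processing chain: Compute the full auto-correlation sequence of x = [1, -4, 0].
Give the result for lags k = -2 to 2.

r_xx[k] = sum_m x[m]*x[m+k], indexed from 0, for k = -2 to 2:
  r_xx[-2] = x[2]*x[0] = 0
  r_xx[-1] = x[1]*x[0] + x[2]*x[1] = -4
  r_xx[0] = x[0]*x[0] + x[1]*x[1] + x[2]*x[2] = 17
  r_xx[1] = x[0]*x[1] + x[1]*x[2] = -4
  r_xx[2] = x[0]*x[2] = 0
r_xx = [0, -4, 17, -4, 0]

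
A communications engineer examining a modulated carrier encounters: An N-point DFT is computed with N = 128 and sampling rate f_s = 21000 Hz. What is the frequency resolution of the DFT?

DFT frequency resolution = f_s / N
= 21000 / 128 = 2625/16 Hz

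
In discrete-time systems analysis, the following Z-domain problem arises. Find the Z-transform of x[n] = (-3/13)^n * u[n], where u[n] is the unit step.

The Z-transform of a^n * u[n] is z/(z-a) for |z| > |a|.
Here a = -3/13, so X(z) = z/(z - (-3/13)) = 13z/(13z + 3)
ROC: |z| > 3/13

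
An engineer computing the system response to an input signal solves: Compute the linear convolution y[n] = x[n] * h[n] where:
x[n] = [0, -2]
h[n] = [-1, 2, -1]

y[n] = sum_k x[k]*h[n-k]. Output length = len(x) + len(h) - 1 = 2 + 3 - 1 = 4.
y[0] = 0*-1 = 0
y[1] = -2*-1 + 0*2 = 2
y[2] = -2*2 + 0*-1 = -4
y[3] = -2*-1 = 2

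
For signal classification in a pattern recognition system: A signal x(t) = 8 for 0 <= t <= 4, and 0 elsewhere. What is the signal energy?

Energy = integral of |x(t)|^2 dt over the signal duration
= 8^2 * 4 = 64 * 4 = 256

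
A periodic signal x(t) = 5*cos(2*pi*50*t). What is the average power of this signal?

Average power of A*cos(wt) is A^2/2.
P = 5^2 / 2 = 25/2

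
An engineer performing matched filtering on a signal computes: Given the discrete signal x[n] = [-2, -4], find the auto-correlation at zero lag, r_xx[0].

The auto-correlation at zero lag r_xx[0] equals the signal energy.
r_xx[0] = sum of x[n]^2 = (-2)^2 + (-4)^2
= 4 + 16 = 20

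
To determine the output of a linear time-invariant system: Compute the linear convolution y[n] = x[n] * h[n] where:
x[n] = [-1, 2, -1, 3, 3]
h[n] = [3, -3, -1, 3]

y[n] = sum_k x[k]*h[n-k]. Output length = len(x) + len(h) - 1 = 5 + 4 - 1 = 8.
y[0] = -1*3 = -3
y[1] = 2*3 + -1*-3 = 9
y[2] = -1*3 + 2*-3 + -1*-1 = -8
y[3] = 3*3 + -1*-3 + 2*-1 + -1*3 = 7
y[4] = 3*3 + 3*-3 + -1*-1 + 2*3 = 7
y[5] = 3*-3 + 3*-1 + -1*3 = -15
y[6] = 3*-1 + 3*3 = 6
y[7] = 3*3 = 9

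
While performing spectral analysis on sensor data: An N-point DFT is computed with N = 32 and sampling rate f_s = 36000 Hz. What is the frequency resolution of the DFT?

DFT frequency resolution = f_s / N
= 36000 / 32 = 1125 Hz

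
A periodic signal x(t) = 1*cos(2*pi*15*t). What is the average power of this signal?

Average power of A*cos(wt) is A^2/2.
P = 1^2 / 2 = 1/2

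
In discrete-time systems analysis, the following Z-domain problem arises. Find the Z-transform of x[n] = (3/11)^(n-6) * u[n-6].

Time-shifting property: if X(z) = Z{x[n]}, then Z{x[n-d]} = z^(-d) * X(z)
X(z) = z/(z - 3/11) for x[n] = (3/11)^n * u[n]
Z{x[n-6]} = z^(-6) * z/(z - 3/11) = z^(-5)/(z - 3/11)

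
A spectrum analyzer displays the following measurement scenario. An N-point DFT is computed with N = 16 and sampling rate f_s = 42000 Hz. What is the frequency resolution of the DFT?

DFT frequency resolution = f_s / N
= 42000 / 16 = 2625 Hz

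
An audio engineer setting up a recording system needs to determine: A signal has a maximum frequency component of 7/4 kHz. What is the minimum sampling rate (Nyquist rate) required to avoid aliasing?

By the Nyquist-Shannon sampling theorem,
the minimum sampling rate (Nyquist rate) must be at least 2 * f_max.
Nyquist rate = 2 * 7/4 kHz = 7/2 kHz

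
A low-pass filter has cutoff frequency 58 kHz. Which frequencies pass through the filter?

A low-pass filter passes all frequencies below the cutoff frequency 58 kHz and attenuates higher frequencies.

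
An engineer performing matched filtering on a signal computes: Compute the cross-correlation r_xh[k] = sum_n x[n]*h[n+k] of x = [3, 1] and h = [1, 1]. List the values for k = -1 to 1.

Both sequences indexed from 0 and zero outside their support.
Lags with overlap: k = -1 to 1.
  r_xh[-1] = x[1]*h[0] = 1
  r_xh[0] = x[0]*h[0] + x[1]*h[1] = 4
  r_xh[1] = x[0]*h[1] = 3
r_xh = [1, 4, 3] (for k = -1, ..., 1)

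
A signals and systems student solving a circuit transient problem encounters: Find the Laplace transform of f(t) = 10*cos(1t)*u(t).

Standard pair: cos(wt)*u(t) <-> s/(s^2+w^2)
With w = 1: L{10*cos(1t)*u(t)} = 10s/(s^2+1)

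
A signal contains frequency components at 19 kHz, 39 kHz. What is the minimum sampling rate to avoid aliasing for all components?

The highest frequency component is f_max = 39 kHz.
Nyquist rate = 2 * f_max = 2 * 39 kHz = 78 kHz.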